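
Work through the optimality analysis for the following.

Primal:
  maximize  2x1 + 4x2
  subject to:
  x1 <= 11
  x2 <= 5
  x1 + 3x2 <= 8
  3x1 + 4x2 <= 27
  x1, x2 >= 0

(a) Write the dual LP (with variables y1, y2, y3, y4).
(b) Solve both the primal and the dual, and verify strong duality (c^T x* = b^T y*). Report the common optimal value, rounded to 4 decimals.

The standard primal-dual pair for 'max c^T x s.t. A x <= b, x >= 0' is:
  Dual:  min b^T y  s.t.  A^T y >= c,  y >= 0.

So the dual LP is:
  minimize  11y1 + 5y2 + 8y3 + 27y4
  subject to:
    y1 + y3 + 3y4 >= 2
    y2 + 3y3 + 4y4 >= 4
    y1, y2, y3, y4 >= 0

Solving the primal: x* = (8, 0).
  primal value c^T x* = 16.
Solving the dual: y* = (0, 0, 2, 0).
  dual value b^T y* = 16.
Strong duality: c^T x* = b^T y*. Confirmed.

16


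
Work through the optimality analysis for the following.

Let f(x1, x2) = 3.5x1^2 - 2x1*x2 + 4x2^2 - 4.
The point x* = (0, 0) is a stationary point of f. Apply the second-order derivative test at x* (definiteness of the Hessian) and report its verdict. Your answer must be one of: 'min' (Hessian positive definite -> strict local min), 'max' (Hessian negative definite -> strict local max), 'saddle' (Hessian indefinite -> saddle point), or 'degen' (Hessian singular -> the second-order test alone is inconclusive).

Compute the Hessian H = grad^2 f:
  H = [[7, -2], [-2, 8]]
Verify stationarity: grad f(x*) = H x* + g = (0, 0).
Eigenvalues of H: 5.4384, 9.5616.
Both eigenvalues > 0, so H is positive definite -> x* is a strict local min.

min


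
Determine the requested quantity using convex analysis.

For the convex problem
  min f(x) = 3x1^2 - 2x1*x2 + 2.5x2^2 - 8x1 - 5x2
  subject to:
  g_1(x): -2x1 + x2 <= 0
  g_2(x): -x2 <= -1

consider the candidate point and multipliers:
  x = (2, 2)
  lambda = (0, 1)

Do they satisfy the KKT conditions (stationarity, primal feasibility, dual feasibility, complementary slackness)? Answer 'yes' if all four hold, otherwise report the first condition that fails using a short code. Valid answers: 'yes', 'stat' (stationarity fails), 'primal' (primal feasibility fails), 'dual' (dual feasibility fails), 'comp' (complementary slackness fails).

Gradient of f: grad f(x) = Q x + c = (0, 1)
Constraint values g_i(x) = a_i^T x - b_i:
  g_1((2, 2)) = -2
  g_2((2, 2)) = -1
Stationarity residual: grad f(x) + sum_i lambda_i a_i = (0, 0)
  -> stationarity OK
Primal feasibility (all g_i <= 0): OK
Dual feasibility (all lambda_i >= 0): OK
Complementary slackness (lambda_i * g_i(x) = 0 for all i): FAILS

Verdict: the first failing condition is complementary_slackness -> comp.

comp


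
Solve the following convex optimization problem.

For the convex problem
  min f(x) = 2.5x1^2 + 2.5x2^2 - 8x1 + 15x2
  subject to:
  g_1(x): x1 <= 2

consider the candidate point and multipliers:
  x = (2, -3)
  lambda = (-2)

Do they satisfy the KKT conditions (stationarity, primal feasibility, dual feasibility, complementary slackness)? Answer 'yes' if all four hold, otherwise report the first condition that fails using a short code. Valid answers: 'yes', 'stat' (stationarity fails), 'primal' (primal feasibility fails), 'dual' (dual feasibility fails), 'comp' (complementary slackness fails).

Gradient of f: grad f(x) = Q x + c = (2, 0)
Constraint values g_i(x) = a_i^T x - b_i:
  g_1((2, -3)) = 0
Stationarity residual: grad f(x) + sum_i lambda_i a_i = (0, 0)
  -> stationarity OK
Primal feasibility (all g_i <= 0): OK
Dual feasibility (all lambda_i >= 0): FAILS
Complementary slackness (lambda_i * g_i(x) = 0 for all i): OK

Verdict: the first failing condition is dual_feasibility -> dual.

dual


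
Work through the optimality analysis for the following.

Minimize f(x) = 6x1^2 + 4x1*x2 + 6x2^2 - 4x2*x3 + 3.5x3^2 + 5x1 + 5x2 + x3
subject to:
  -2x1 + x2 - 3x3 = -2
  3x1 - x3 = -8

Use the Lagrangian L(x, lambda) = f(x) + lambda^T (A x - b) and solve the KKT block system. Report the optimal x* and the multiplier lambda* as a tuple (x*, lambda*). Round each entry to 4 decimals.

Form the Lagrangian:
  L(x, lambda) = (1/2) x^T Q x + c^T x + lambda^T (A x - b)
Stationarity (grad_x L = 0): Q x + c + A^T lambda = 0.
Primal feasibility: A x = b.

This gives the KKT block system:
  [ Q   A^T ] [ x     ]   [-c ]
  [ A    0  ] [ lambda ] = [ b ]

Solving the linear system:
  x*      = (-1.9297, 0.7735, 2.211)
  lambda* = (2.2805, 6.5411)
  f(x*)   = 26.6599

x* = (-1.9297, 0.7735, 2.211), lambda* = (2.2805, 6.5411)


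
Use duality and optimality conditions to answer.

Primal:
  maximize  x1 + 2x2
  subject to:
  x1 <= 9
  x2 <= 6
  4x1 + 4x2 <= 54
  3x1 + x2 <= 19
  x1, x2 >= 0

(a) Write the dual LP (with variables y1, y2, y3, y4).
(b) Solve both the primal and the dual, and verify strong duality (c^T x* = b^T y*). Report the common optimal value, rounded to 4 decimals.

The standard primal-dual pair for 'max c^T x s.t. A x <= b, x >= 0' is:
  Dual:  min b^T y  s.t.  A^T y >= c,  y >= 0.

So the dual LP is:
  minimize  9y1 + 6y2 + 54y3 + 19y4
  subject to:
    y1 + 4y3 + 3y4 >= 1
    y2 + 4y3 + y4 >= 2
    y1, y2, y3, y4 >= 0

Solving the primal: x* = (4.3333, 6).
  primal value c^T x* = 16.3333.
Solving the dual: y* = (0, 1.6667, 0, 0.3333).
  dual value b^T y* = 16.3333.
Strong duality: c^T x* = b^T y*. Confirmed.

16.3333


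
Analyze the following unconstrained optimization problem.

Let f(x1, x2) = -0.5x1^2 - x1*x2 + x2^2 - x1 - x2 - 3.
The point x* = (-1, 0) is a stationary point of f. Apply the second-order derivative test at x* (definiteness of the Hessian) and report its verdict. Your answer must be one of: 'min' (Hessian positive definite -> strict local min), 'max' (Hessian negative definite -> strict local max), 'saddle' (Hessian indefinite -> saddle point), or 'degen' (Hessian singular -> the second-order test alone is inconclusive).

Compute the Hessian H = grad^2 f:
  H = [[-1, -1], [-1, 2]]
Verify stationarity: grad f(x*) = H x* + g = (0, 0).
Eigenvalues of H: -1.3028, 2.3028.
Eigenvalues have mixed signs, so H is indefinite -> x* is a saddle point.

saddle


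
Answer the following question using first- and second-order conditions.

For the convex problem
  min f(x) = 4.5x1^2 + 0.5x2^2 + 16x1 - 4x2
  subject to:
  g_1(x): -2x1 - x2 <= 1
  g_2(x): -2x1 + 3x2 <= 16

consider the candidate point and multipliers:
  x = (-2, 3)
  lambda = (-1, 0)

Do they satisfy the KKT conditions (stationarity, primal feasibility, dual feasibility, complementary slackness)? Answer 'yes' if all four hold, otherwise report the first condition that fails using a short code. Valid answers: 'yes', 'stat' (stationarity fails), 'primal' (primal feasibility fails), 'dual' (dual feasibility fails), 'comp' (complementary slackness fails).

Gradient of f: grad f(x) = Q x + c = (-2, -1)
Constraint values g_i(x) = a_i^T x - b_i:
  g_1((-2, 3)) = 0
  g_2((-2, 3)) = -3
Stationarity residual: grad f(x) + sum_i lambda_i a_i = (0, 0)
  -> stationarity OK
Primal feasibility (all g_i <= 0): OK
Dual feasibility (all lambda_i >= 0): FAILS
Complementary slackness (lambda_i * g_i(x) = 0 for all i): OK

Verdict: the first failing condition is dual_feasibility -> dual.

dual


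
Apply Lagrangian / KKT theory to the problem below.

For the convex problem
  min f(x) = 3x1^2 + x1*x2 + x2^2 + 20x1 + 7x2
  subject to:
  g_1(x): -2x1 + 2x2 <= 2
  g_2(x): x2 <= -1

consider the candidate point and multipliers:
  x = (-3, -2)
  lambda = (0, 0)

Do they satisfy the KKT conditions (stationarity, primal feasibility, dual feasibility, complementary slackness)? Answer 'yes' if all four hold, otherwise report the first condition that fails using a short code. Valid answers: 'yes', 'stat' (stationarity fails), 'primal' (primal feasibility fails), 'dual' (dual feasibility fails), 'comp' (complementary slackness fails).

Gradient of f: grad f(x) = Q x + c = (0, 0)
Constraint values g_i(x) = a_i^T x - b_i:
  g_1((-3, -2)) = 0
  g_2((-3, -2)) = -1
Stationarity residual: grad f(x) + sum_i lambda_i a_i = (0, 0)
  -> stationarity OK
Primal feasibility (all g_i <= 0): OK
Dual feasibility (all lambda_i >= 0): OK
Complementary slackness (lambda_i * g_i(x) = 0 for all i): OK

Verdict: yes, KKT holds.

yes


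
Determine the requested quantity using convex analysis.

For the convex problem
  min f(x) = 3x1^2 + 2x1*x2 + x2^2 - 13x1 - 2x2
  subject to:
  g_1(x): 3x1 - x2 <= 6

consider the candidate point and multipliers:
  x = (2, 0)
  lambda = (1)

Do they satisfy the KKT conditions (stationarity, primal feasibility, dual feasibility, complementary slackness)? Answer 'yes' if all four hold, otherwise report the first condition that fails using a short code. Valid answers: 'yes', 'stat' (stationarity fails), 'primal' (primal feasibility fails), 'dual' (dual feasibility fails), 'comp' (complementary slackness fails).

Gradient of f: grad f(x) = Q x + c = (-1, 2)
Constraint values g_i(x) = a_i^T x - b_i:
  g_1((2, 0)) = 0
Stationarity residual: grad f(x) + sum_i lambda_i a_i = (2, 1)
  -> stationarity FAILS
Primal feasibility (all g_i <= 0): OK
Dual feasibility (all lambda_i >= 0): OK
Complementary slackness (lambda_i * g_i(x) = 0 for all i): OK

Verdict: the first failing condition is stationarity -> stat.

stat


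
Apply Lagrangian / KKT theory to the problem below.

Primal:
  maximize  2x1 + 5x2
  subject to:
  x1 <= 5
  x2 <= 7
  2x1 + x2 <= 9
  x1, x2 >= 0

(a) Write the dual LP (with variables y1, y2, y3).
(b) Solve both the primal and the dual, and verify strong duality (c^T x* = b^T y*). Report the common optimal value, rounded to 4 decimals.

The standard primal-dual pair for 'max c^T x s.t. A x <= b, x >= 0' is:
  Dual:  min b^T y  s.t.  A^T y >= c,  y >= 0.

So the dual LP is:
  minimize  5y1 + 7y2 + 9y3
  subject to:
    y1 + 2y3 >= 2
    y2 + y3 >= 5
    y1, y2, y3 >= 0

Solving the primal: x* = (1, 7).
  primal value c^T x* = 37.
Solving the dual: y* = (0, 4, 1).
  dual value b^T y* = 37.
Strong duality: c^T x* = b^T y*. Confirmed.

37


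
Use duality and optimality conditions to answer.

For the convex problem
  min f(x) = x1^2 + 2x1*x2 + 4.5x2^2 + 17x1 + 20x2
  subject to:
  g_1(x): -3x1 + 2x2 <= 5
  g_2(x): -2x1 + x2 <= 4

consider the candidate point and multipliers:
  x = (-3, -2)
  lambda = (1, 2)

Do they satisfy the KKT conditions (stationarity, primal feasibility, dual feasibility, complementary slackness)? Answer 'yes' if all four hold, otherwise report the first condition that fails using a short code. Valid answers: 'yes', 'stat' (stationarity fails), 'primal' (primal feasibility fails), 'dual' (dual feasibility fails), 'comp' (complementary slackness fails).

Gradient of f: grad f(x) = Q x + c = (7, -4)
Constraint values g_i(x) = a_i^T x - b_i:
  g_1((-3, -2)) = 0
  g_2((-3, -2)) = 0
Stationarity residual: grad f(x) + sum_i lambda_i a_i = (0, 0)
  -> stationarity OK
Primal feasibility (all g_i <= 0): OK
Dual feasibility (all lambda_i >= 0): OK
Complementary slackness (lambda_i * g_i(x) = 0 for all i): OK

Verdict: yes, KKT holds.

yes


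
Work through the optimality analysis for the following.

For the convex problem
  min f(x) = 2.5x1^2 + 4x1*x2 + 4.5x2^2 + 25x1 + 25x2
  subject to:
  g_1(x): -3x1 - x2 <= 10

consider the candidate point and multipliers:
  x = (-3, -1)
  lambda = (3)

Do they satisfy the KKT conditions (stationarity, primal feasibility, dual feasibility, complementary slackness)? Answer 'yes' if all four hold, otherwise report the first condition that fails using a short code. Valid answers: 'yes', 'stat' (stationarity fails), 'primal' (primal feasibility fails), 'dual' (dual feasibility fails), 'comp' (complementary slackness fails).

Gradient of f: grad f(x) = Q x + c = (6, 4)
Constraint values g_i(x) = a_i^T x - b_i:
  g_1((-3, -1)) = 0
Stationarity residual: grad f(x) + sum_i lambda_i a_i = (-3, 1)
  -> stationarity FAILS
Primal feasibility (all g_i <= 0): OK
Dual feasibility (all lambda_i >= 0): OK
Complementary slackness (lambda_i * g_i(x) = 0 for all i): OK

Verdict: the first failing condition is stationarity -> stat.

stat


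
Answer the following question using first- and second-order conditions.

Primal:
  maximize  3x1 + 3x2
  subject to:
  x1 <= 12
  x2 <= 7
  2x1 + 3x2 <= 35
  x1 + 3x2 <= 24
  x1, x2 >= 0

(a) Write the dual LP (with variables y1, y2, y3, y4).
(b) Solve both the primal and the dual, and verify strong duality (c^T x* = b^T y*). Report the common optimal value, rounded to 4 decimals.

The standard primal-dual pair for 'max c^T x s.t. A x <= b, x >= 0' is:
  Dual:  min b^T y  s.t.  A^T y >= c,  y >= 0.

So the dual LP is:
  minimize  12y1 + 7y2 + 35y3 + 24y4
  subject to:
    y1 + 2y3 + y4 >= 3
    y2 + 3y3 + 3y4 >= 3
    y1, y2, y3, y4 >= 0

Solving the primal: x* = (12, 3.6667).
  primal value c^T x* = 47.
Solving the dual: y* = (1, 0, 1, 0).
  dual value b^T y* = 47.
Strong duality: c^T x* = b^T y*. Confirmed.

47


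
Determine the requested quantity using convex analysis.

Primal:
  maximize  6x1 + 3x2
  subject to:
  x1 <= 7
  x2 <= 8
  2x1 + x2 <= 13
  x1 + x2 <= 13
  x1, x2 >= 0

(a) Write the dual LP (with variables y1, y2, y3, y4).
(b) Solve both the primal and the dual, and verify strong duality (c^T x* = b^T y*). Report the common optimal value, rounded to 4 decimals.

The standard primal-dual pair for 'max c^T x s.t. A x <= b, x >= 0' is:
  Dual:  min b^T y  s.t.  A^T y >= c,  y >= 0.

So the dual LP is:
  minimize  7y1 + 8y2 + 13y3 + 13y4
  subject to:
    y1 + 2y3 + y4 >= 6
    y2 + y3 + y4 >= 3
    y1, y2, y3, y4 >= 0

Solving the primal: x* = (6.5, 0).
  primal value c^T x* = 39.
Solving the dual: y* = (0, 0, 3, 0).
  dual value b^T y* = 39.
Strong duality: c^T x* = b^T y*. Confirmed.

39


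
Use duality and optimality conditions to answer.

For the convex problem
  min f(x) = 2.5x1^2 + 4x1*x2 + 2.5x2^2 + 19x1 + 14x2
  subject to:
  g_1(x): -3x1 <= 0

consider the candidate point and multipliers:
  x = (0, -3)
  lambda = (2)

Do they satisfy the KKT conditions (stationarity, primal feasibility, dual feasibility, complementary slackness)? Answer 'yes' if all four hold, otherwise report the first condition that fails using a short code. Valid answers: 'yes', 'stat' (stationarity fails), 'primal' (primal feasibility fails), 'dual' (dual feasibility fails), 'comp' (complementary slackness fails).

Gradient of f: grad f(x) = Q x + c = (7, -1)
Constraint values g_i(x) = a_i^T x - b_i:
  g_1((0, -3)) = 0
Stationarity residual: grad f(x) + sum_i lambda_i a_i = (1, -1)
  -> stationarity FAILS
Primal feasibility (all g_i <= 0): OK
Dual feasibility (all lambda_i >= 0): OK
Complementary slackness (lambda_i * g_i(x) = 0 for all i): OK

Verdict: the first failing condition is stationarity -> stat.

stat


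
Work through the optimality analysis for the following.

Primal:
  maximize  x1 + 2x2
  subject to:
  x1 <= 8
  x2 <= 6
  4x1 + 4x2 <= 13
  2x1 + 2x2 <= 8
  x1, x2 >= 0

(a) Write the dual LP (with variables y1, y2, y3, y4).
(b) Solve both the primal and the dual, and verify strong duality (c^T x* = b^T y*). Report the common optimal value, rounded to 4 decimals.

The standard primal-dual pair for 'max c^T x s.t. A x <= b, x >= 0' is:
  Dual:  min b^T y  s.t.  A^T y >= c,  y >= 0.

So the dual LP is:
  minimize  8y1 + 6y2 + 13y3 + 8y4
  subject to:
    y1 + 4y3 + 2y4 >= 1
    y2 + 4y3 + 2y4 >= 2
    y1, y2, y3, y4 >= 0

Solving the primal: x* = (0, 3.25).
  primal value c^T x* = 6.5.
Solving the dual: y* = (0, 0, 0.5, 0).
  dual value b^T y* = 6.5.
Strong duality: c^T x* = b^T y*. Confirmed.

6.5


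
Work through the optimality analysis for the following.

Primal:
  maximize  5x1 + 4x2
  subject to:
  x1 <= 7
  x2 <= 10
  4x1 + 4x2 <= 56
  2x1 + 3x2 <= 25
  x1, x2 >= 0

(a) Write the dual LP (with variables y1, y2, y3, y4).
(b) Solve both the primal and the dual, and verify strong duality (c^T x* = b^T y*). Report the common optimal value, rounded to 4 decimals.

The standard primal-dual pair for 'max c^T x s.t. A x <= b, x >= 0' is:
  Dual:  min b^T y  s.t.  A^T y >= c,  y >= 0.

So the dual LP is:
  minimize  7y1 + 10y2 + 56y3 + 25y4
  subject to:
    y1 + 4y3 + 2y4 >= 5
    y2 + 4y3 + 3y4 >= 4
    y1, y2, y3, y4 >= 0

Solving the primal: x* = (7, 3.6667).
  primal value c^T x* = 49.6667.
Solving the dual: y* = (2.3333, 0, 0, 1.3333).
  dual value b^T y* = 49.6667.
Strong duality: c^T x* = b^T y*. Confirmed.

49.6667


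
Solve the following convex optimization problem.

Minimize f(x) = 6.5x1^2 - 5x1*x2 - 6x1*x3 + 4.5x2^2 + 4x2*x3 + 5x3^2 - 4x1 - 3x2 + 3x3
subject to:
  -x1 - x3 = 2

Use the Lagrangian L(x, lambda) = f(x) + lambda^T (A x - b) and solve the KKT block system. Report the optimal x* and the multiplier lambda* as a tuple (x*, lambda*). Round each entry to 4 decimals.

Form the Lagrangian:
  L(x, lambda) = (1/2) x^T Q x + c^T x + lambda^T (A x - b)
Stationarity (grad_x L = 0): Q x + c + A^T lambda = 0.
Primal feasibility: A x = b.

This gives the KKT block system:
  [ Q   A^T ] [ x     ]   [-c ]
  [ A    0  ] [ lambda ] = [ b ]

Solving the linear system:
  x*      = (-0.5385, 0.6838, -1.4615)
  lambda* = (-5.6496)
  f(x*)   = 3.5085

x* = (-0.5385, 0.6838, -1.4615), lambda* = (-5.6496)


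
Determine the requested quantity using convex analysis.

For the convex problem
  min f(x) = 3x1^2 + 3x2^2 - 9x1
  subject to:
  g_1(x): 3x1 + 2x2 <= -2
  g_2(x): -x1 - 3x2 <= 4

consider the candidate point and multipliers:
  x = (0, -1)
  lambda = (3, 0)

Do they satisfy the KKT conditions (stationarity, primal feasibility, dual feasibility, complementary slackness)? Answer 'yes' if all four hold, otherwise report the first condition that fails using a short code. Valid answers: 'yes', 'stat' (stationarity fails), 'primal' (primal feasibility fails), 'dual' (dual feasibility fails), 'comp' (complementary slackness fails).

Gradient of f: grad f(x) = Q x + c = (-9, -6)
Constraint values g_i(x) = a_i^T x - b_i:
  g_1((0, -1)) = 0
  g_2((0, -1)) = -1
Stationarity residual: grad f(x) + sum_i lambda_i a_i = (0, 0)
  -> stationarity OK
Primal feasibility (all g_i <= 0): OK
Dual feasibility (all lambda_i >= 0): OK
Complementary slackness (lambda_i * g_i(x) = 0 for all i): OK

Verdict: yes, KKT holds.

yes


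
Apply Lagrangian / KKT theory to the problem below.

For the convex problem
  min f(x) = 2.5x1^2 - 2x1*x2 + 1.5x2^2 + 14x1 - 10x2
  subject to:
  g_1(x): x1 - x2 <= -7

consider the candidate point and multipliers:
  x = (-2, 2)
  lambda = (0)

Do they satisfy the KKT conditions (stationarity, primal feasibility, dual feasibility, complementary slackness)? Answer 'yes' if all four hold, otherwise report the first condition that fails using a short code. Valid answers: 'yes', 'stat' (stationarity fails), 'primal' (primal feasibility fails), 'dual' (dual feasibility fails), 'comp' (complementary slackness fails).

Gradient of f: grad f(x) = Q x + c = (0, 0)
Constraint values g_i(x) = a_i^T x - b_i:
  g_1((-2, 2)) = 3
Stationarity residual: grad f(x) + sum_i lambda_i a_i = (0, 0)
  -> stationarity OK
Primal feasibility (all g_i <= 0): FAILS
Dual feasibility (all lambda_i >= 0): OK
Complementary slackness (lambda_i * g_i(x) = 0 for all i): OK

Verdict: the first failing condition is primal_feasibility -> primal.

primal


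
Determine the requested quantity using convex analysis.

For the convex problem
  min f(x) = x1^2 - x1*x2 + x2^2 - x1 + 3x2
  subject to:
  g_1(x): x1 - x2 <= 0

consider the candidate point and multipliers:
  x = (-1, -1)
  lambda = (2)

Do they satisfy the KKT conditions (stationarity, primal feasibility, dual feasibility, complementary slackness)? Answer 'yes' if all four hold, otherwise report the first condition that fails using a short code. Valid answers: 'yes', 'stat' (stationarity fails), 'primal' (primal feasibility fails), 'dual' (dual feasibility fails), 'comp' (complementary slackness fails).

Gradient of f: grad f(x) = Q x + c = (-2, 2)
Constraint values g_i(x) = a_i^T x - b_i:
  g_1((-1, -1)) = 0
Stationarity residual: grad f(x) + sum_i lambda_i a_i = (0, 0)
  -> stationarity OK
Primal feasibility (all g_i <= 0): OK
Dual feasibility (all lambda_i >= 0): OK
Complementary slackness (lambda_i * g_i(x) = 0 for all i): OK

Verdict: yes, KKT holds.

yes


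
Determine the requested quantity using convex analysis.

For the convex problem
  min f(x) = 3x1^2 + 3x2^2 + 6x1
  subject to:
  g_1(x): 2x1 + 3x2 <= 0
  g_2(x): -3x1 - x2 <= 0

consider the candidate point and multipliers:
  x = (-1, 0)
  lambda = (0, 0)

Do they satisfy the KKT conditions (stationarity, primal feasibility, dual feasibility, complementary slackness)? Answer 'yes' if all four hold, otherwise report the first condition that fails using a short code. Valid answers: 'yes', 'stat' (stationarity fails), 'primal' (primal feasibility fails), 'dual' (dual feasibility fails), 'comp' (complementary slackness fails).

Gradient of f: grad f(x) = Q x + c = (0, 0)
Constraint values g_i(x) = a_i^T x - b_i:
  g_1((-1, 0)) = -2
  g_2((-1, 0)) = 3
Stationarity residual: grad f(x) + sum_i lambda_i a_i = (0, 0)
  -> stationarity OK
Primal feasibility (all g_i <= 0): FAILS
Dual feasibility (all lambda_i >= 0): OK
Complementary slackness (lambda_i * g_i(x) = 0 for all i): OK

Verdict: the first failing condition is primal_feasibility -> primal.

primal


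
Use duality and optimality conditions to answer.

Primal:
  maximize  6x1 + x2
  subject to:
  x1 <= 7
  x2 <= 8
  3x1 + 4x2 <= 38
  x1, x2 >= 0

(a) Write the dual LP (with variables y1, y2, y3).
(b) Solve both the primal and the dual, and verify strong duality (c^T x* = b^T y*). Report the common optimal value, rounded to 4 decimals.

The standard primal-dual pair for 'max c^T x s.t. A x <= b, x >= 0' is:
  Dual:  min b^T y  s.t.  A^T y >= c,  y >= 0.

So the dual LP is:
  minimize  7y1 + 8y2 + 38y3
  subject to:
    y1 + 3y3 >= 6
    y2 + 4y3 >= 1
    y1, y2, y3 >= 0

Solving the primal: x* = (7, 4.25).
  primal value c^T x* = 46.25.
Solving the dual: y* = (5.25, 0, 0.25).
  dual value b^T y* = 46.25.
Strong duality: c^T x* = b^T y*. Confirmed.

46.25


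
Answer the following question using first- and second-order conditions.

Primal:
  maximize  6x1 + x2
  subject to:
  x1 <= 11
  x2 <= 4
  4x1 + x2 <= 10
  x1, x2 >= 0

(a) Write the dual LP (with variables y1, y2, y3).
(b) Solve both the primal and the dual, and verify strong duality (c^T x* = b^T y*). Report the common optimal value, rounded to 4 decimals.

The standard primal-dual pair for 'max c^T x s.t. A x <= b, x >= 0' is:
  Dual:  min b^T y  s.t.  A^T y >= c,  y >= 0.

So the dual LP is:
  minimize  11y1 + 4y2 + 10y3
  subject to:
    y1 + 4y3 >= 6
    y2 + y3 >= 1
    y1, y2, y3 >= 0

Solving the primal: x* = (2.5, 0).
  primal value c^T x* = 15.
Solving the dual: y* = (0, 0, 1.5).
  dual value b^T y* = 15.
Strong duality: c^T x* = b^T y*. Confirmed.

15


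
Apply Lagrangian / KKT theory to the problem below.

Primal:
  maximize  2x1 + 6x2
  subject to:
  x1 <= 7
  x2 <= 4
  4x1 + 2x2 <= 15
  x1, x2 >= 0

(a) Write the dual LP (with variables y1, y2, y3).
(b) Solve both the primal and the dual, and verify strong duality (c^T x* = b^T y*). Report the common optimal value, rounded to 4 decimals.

The standard primal-dual pair for 'max c^T x s.t. A x <= b, x >= 0' is:
  Dual:  min b^T y  s.t.  A^T y >= c,  y >= 0.

So the dual LP is:
  minimize  7y1 + 4y2 + 15y3
  subject to:
    y1 + 4y3 >= 2
    y2 + 2y3 >= 6
    y1, y2, y3 >= 0

Solving the primal: x* = (1.75, 4).
  primal value c^T x* = 27.5.
Solving the dual: y* = (0, 5, 0.5).
  dual value b^T y* = 27.5.
Strong duality: c^T x* = b^T y*. Confirmed.

27.5


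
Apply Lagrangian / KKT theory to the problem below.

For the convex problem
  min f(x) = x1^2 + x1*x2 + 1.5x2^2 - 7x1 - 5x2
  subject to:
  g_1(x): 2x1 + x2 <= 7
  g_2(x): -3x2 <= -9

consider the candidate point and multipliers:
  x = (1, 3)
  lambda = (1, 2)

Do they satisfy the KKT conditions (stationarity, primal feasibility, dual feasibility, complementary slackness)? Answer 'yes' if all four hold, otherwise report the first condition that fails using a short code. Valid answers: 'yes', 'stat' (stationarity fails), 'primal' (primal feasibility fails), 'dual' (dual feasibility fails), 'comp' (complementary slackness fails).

Gradient of f: grad f(x) = Q x + c = (-2, 5)
Constraint values g_i(x) = a_i^T x - b_i:
  g_1((1, 3)) = -2
  g_2((1, 3)) = 0
Stationarity residual: grad f(x) + sum_i lambda_i a_i = (0, 0)
  -> stationarity OK
Primal feasibility (all g_i <= 0): OK
Dual feasibility (all lambda_i >= 0): OK
Complementary slackness (lambda_i * g_i(x) = 0 for all i): FAILS

Verdict: the first failing condition is complementary_slackness -> comp.

comp


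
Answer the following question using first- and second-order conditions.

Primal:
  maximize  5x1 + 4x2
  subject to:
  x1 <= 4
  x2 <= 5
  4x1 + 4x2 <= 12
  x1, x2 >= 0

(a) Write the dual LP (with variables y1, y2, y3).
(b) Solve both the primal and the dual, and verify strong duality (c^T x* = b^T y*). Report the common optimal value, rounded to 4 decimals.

The standard primal-dual pair for 'max c^T x s.t. A x <= b, x >= 0' is:
  Dual:  min b^T y  s.t.  A^T y >= c,  y >= 0.

So the dual LP is:
  minimize  4y1 + 5y2 + 12y3
  subject to:
    y1 + 4y3 >= 5
    y2 + 4y3 >= 4
    y1, y2, y3 >= 0

Solving the primal: x* = (3, 0).
  primal value c^T x* = 15.
Solving the dual: y* = (0, 0, 1.25).
  dual value b^T y* = 15.
Strong duality: c^T x* = b^T y*. Confirmed.

15


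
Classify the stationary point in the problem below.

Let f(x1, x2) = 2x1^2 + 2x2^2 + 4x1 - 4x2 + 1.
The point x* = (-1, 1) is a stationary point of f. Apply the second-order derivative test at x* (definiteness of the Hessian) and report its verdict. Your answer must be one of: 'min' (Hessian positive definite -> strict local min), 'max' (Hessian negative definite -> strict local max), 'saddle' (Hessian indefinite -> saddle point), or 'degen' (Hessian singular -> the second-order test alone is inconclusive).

Compute the Hessian H = grad^2 f:
  H = [[4, 0], [0, 4]]
Verify stationarity: grad f(x*) = H x* + g = (0, 0).
Eigenvalues of H: 4, 4.
Both eigenvalues > 0, so H is positive definite -> x* is a strict local min.

min


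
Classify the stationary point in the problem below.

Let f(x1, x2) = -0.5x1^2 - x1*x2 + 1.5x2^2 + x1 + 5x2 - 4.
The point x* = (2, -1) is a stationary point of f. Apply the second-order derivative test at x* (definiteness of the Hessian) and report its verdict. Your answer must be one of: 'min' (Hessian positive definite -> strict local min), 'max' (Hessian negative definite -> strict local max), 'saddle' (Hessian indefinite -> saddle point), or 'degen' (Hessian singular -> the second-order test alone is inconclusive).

Compute the Hessian H = grad^2 f:
  H = [[-1, -1], [-1, 3]]
Verify stationarity: grad f(x*) = H x* + g = (0, 0).
Eigenvalues of H: -1.2361, 3.2361.
Eigenvalues have mixed signs, so H is indefinite -> x* is a saddle point.

saddle


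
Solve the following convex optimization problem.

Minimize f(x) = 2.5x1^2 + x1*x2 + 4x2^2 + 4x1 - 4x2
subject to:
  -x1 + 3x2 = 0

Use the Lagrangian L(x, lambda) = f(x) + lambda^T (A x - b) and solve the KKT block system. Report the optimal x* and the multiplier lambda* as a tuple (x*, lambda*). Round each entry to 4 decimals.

Form the Lagrangian:
  L(x, lambda) = (1/2) x^T Q x + c^T x + lambda^T (A x - b)
Stationarity (grad_x L = 0): Q x + c + A^T lambda = 0.
Primal feasibility: A x = b.

This gives the KKT block system:
  [ Q   A^T ] [ x     ]   [-c ]
  [ A    0  ] [ lambda ] = [ b ]

Solving the linear system:
  x*      = (-0.4068, -0.1356)
  lambda* = (1.8305)
  f(x*)   = -0.5424

x* = (-0.4068, -0.1356), lambda* = (1.8305)


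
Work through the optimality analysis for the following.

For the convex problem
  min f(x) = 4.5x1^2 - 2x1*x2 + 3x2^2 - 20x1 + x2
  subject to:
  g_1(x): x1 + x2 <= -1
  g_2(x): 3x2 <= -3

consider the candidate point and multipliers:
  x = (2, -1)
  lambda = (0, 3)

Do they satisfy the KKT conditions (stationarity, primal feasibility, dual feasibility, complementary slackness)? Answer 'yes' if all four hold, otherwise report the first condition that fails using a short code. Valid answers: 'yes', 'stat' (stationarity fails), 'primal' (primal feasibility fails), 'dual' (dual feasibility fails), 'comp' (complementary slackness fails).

Gradient of f: grad f(x) = Q x + c = (0, -9)
Constraint values g_i(x) = a_i^T x - b_i:
  g_1((2, -1)) = 2
  g_2((2, -1)) = 0
Stationarity residual: grad f(x) + sum_i lambda_i a_i = (0, 0)
  -> stationarity OK
Primal feasibility (all g_i <= 0): FAILS
Dual feasibility (all lambda_i >= 0): OK
Complementary slackness (lambda_i * g_i(x) = 0 for all i): OK

Verdict: the first failing condition is primal_feasibility -> primal.

primal


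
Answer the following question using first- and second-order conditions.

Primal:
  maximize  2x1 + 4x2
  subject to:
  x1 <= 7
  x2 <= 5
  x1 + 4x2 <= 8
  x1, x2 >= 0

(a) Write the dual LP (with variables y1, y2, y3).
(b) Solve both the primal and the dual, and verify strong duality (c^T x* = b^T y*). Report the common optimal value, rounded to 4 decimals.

The standard primal-dual pair for 'max c^T x s.t. A x <= b, x >= 0' is:
  Dual:  min b^T y  s.t.  A^T y >= c,  y >= 0.

So the dual LP is:
  minimize  7y1 + 5y2 + 8y3
  subject to:
    y1 + y3 >= 2
    y2 + 4y3 >= 4
    y1, y2, y3 >= 0

Solving the primal: x* = (7, 0.25).
  primal value c^T x* = 15.
Solving the dual: y* = (1, 0, 1).
  dual value b^T y* = 15.
Strong duality: c^T x* = b^T y*. Confirmed.

15


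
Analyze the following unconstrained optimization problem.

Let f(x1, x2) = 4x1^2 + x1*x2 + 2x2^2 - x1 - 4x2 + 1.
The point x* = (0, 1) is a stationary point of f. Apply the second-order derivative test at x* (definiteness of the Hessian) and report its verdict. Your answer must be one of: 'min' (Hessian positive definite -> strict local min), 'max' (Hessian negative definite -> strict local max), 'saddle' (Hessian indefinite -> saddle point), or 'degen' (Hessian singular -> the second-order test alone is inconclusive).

Compute the Hessian H = grad^2 f:
  H = [[8, 1], [1, 4]]
Verify stationarity: grad f(x*) = H x* + g = (0, 0).
Eigenvalues of H: 3.7639, 8.2361.
Both eigenvalues > 0, so H is positive definite -> x* is a strict local min.

min


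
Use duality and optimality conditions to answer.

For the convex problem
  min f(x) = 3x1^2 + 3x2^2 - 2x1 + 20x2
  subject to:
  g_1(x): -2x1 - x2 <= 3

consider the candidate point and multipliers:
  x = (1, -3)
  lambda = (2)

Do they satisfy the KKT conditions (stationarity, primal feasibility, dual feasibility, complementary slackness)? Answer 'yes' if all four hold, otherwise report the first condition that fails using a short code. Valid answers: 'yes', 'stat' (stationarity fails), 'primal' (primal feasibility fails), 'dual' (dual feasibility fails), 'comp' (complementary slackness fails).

Gradient of f: grad f(x) = Q x + c = (4, 2)
Constraint values g_i(x) = a_i^T x - b_i:
  g_1((1, -3)) = -2
Stationarity residual: grad f(x) + sum_i lambda_i a_i = (0, 0)
  -> stationarity OK
Primal feasibility (all g_i <= 0): OK
Dual feasibility (all lambda_i >= 0): OK
Complementary slackness (lambda_i * g_i(x) = 0 for all i): FAILS

Verdict: the first failing condition is complementary_slackness -> comp.

comp


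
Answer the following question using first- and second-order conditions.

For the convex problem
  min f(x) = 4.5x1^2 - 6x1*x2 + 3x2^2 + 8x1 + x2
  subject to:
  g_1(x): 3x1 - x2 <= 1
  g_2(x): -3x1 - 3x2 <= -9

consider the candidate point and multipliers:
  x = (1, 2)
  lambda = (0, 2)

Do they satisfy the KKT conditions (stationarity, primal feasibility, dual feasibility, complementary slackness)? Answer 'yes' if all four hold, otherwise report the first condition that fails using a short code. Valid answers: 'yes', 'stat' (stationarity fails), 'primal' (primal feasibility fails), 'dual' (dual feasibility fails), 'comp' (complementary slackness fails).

Gradient of f: grad f(x) = Q x + c = (5, 7)
Constraint values g_i(x) = a_i^T x - b_i:
  g_1((1, 2)) = 0
  g_2((1, 2)) = 0
Stationarity residual: grad f(x) + sum_i lambda_i a_i = (-1, 1)
  -> stationarity FAILS
Primal feasibility (all g_i <= 0): OK
Dual feasibility (all lambda_i >= 0): OK
Complementary slackness (lambda_i * g_i(x) = 0 for all i): OK

Verdict: the first failing condition is stationarity -> stat.

stat


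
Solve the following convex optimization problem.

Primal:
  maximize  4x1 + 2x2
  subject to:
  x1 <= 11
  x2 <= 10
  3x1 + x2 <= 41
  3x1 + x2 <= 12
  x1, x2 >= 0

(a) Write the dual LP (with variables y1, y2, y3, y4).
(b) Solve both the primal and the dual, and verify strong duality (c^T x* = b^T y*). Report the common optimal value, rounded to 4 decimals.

The standard primal-dual pair for 'max c^T x s.t. A x <= b, x >= 0' is:
  Dual:  min b^T y  s.t.  A^T y >= c,  y >= 0.

So the dual LP is:
  minimize  11y1 + 10y2 + 41y3 + 12y4
  subject to:
    y1 + 3y3 + 3y4 >= 4
    y2 + y3 + y4 >= 2
    y1, y2, y3, y4 >= 0

Solving the primal: x* = (0.6667, 10).
  primal value c^T x* = 22.6667.
Solving the dual: y* = (0, 0.6667, 0, 1.3333).
  dual value b^T y* = 22.6667.
Strong duality: c^T x* = b^T y*. Confirmed.

22.6667


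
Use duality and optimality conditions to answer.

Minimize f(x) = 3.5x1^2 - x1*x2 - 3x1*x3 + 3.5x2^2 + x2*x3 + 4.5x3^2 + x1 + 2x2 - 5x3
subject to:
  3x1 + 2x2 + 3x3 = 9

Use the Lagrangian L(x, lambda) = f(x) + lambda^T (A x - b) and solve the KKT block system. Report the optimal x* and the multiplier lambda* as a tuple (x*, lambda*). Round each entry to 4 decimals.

Form the Lagrangian:
  L(x, lambda) = (1/2) x^T Q x + c^T x + lambda^T (A x - b)
Stationarity (grad_x L = 0): Q x + c + A^T lambda = 0.
Primal feasibility: A x = b.

This gives the KKT block system:
  [ Q   A^T ] [ x     ]   [-c ]
  [ A    0  ] [ lambda ] = [ b ]

Solving the linear system:
  x*      = (1.3132, 0.1849, 1.5635)
  lambda* = (-1.7723)
  f(x*)   = 4.9082

x* = (1.3132, 0.1849, 1.5635), lambda* = (-1.7723)


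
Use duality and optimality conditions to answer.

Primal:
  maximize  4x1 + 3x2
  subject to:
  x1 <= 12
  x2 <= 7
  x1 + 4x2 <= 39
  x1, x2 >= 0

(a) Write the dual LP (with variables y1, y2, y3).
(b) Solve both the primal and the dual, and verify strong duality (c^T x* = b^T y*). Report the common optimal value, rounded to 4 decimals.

The standard primal-dual pair for 'max c^T x s.t. A x <= b, x >= 0' is:
  Dual:  min b^T y  s.t.  A^T y >= c,  y >= 0.

So the dual LP is:
  minimize  12y1 + 7y2 + 39y3
  subject to:
    y1 + y3 >= 4
    y2 + 4y3 >= 3
    y1, y2, y3 >= 0

Solving the primal: x* = (12, 6.75).
  primal value c^T x* = 68.25.
Solving the dual: y* = (3.25, 0, 0.75).
  dual value b^T y* = 68.25.
Strong duality: c^T x* = b^T y*. Confirmed.

68.25


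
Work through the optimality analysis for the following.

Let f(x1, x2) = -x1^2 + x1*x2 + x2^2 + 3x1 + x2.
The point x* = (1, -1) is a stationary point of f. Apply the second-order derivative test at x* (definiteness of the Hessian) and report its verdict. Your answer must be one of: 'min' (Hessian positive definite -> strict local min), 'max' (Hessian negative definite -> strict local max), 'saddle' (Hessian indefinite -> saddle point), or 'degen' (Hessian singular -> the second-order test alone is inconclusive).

Compute the Hessian H = grad^2 f:
  H = [[-2, 1], [1, 2]]
Verify stationarity: grad f(x*) = H x* + g = (0, 0).
Eigenvalues of H: -2.2361, 2.2361.
Eigenvalues have mixed signs, so H is indefinite -> x* is a saddle point.

saddle


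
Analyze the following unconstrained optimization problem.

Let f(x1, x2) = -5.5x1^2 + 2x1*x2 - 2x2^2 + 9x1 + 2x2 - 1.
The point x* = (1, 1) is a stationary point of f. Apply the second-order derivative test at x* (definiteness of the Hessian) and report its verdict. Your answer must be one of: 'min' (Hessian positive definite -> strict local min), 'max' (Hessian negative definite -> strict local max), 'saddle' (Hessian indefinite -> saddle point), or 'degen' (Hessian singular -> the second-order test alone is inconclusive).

Compute the Hessian H = grad^2 f:
  H = [[-11, 2], [2, -4]]
Verify stationarity: grad f(x*) = H x* + g = (0, 0).
Eigenvalues of H: -11.5311, -3.4689.
Both eigenvalues < 0, so H is negative definite -> x* is a strict local max.

max


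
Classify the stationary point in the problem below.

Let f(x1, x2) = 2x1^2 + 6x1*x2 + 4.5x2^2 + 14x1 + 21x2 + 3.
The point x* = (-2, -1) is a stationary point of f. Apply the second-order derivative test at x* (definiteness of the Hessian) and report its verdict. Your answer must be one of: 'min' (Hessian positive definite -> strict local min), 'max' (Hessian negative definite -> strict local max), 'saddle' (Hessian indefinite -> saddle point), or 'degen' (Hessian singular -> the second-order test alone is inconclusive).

Compute the Hessian H = grad^2 f:
  H = [[4, 6], [6, 9]]
Verify stationarity: grad f(x*) = H x* + g = (0, 0).
Eigenvalues of H: 0, 13.
H has a zero eigenvalue (singular; positive semidefinite but not definite), so H is neither positive definite, negative definite, nor indefinite. The second-order test alone is inconclusive -> degen.
(Indeed, f is constant along the null direction of H through x*, so x* is not a strict local extremum.)

degen


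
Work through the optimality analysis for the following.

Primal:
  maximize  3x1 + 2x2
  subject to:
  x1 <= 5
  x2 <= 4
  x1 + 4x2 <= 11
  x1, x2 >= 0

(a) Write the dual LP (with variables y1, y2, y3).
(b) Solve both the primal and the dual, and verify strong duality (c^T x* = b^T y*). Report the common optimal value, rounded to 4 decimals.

The standard primal-dual pair for 'max c^T x s.t. A x <= b, x >= 0' is:
  Dual:  min b^T y  s.t.  A^T y >= c,  y >= 0.

So the dual LP is:
  minimize  5y1 + 4y2 + 11y3
  subject to:
    y1 + y3 >= 3
    y2 + 4y3 >= 2
    y1, y2, y3 >= 0

Solving the primal: x* = (5, 1.5).
  primal value c^T x* = 18.
Solving the dual: y* = (2.5, 0, 0.5).
  dual value b^T y* = 18.
Strong duality: c^T x* = b^T y*. Confirmed.

18


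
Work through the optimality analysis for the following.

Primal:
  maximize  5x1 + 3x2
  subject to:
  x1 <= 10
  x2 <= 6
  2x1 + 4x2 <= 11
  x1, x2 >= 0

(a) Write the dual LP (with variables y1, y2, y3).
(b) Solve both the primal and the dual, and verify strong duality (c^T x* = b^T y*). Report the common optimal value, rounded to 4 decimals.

The standard primal-dual pair for 'max c^T x s.t. A x <= b, x >= 0' is:
  Dual:  min b^T y  s.t.  A^T y >= c,  y >= 0.

So the dual LP is:
  minimize  10y1 + 6y2 + 11y3
  subject to:
    y1 + 2y3 >= 5
    y2 + 4y3 >= 3
    y1, y2, y3 >= 0

Solving the primal: x* = (5.5, 0).
  primal value c^T x* = 27.5.
Solving the dual: y* = (0, 0, 2.5).
  dual value b^T y* = 27.5.
Strong duality: c^T x* = b^T y*. Confirmed.

27.5


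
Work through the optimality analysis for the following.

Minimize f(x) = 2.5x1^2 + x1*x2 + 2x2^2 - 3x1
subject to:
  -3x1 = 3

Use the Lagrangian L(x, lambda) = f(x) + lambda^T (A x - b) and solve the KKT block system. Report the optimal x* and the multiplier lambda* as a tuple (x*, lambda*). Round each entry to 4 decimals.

Form the Lagrangian:
  L(x, lambda) = (1/2) x^T Q x + c^T x + lambda^T (A x - b)
Stationarity (grad_x L = 0): Q x + c + A^T lambda = 0.
Primal feasibility: A x = b.

This gives the KKT block system:
  [ Q   A^T ] [ x     ]   [-c ]
  [ A    0  ] [ lambda ] = [ b ]

Solving the linear system:
  x*      = (-1, 0.25)
  lambda* = (-2.5833)
  f(x*)   = 5.375

x* = (-1, 0.25), lambda* = (-2.5833)


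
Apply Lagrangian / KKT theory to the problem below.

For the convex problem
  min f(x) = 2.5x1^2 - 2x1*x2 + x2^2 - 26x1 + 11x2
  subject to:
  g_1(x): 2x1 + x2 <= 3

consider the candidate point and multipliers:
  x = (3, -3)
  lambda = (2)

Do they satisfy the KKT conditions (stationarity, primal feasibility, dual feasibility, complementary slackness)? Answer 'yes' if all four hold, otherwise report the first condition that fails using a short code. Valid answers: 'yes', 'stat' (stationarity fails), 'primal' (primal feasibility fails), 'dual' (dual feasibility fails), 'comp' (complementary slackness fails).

Gradient of f: grad f(x) = Q x + c = (-5, -1)
Constraint values g_i(x) = a_i^T x - b_i:
  g_1((3, -3)) = 0
Stationarity residual: grad f(x) + sum_i lambda_i a_i = (-1, 1)
  -> stationarity FAILS
Primal feasibility (all g_i <= 0): OK
Dual feasibility (all lambda_i >= 0): OK
Complementary slackness (lambda_i * g_i(x) = 0 for all i): OK

Verdict: the first failing condition is stationarity -> stat.

stat
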